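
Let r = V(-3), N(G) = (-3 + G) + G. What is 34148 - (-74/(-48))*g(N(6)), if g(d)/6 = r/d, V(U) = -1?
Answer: 1229365/36 ≈ 34149.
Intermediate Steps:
N(G) = -3 + 2*G
r = -1
g(d) = -6/d (g(d) = 6*(-1/d) = -6/d)
34148 - (-74/(-48))*g(N(6)) = 34148 - (-74/(-48))*(-6/(-3 + 2*6)) = 34148 - (-74*(-1/48))*(-6/(-3 + 12)) = 34148 - 37*(-6/9)/24 = 34148 - 37*(-6*⅑)/24 = 34148 - 37*(-2)/(24*3) = 34148 - 1*(-37/36) = 34148 + 37/36 = 1229365/36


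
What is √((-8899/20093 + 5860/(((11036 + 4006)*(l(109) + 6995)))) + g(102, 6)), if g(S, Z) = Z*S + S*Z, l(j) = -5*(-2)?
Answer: √6093948385822484314304947/70572784551 ≈ 34.979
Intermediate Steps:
l(j) = 10
g(S, Z) = 2*S*Z (g(S, Z) = S*Z + S*Z = 2*S*Z)
√((-8899/20093 + 5860/(((11036 + 4006)*(l(109) + 6995)))) + g(102, 6)) = √((-8899/20093 + 5860/(((11036 + 4006)*(10 + 6995)))) + 2*102*6) = √((-8899*1/20093 + 5860/((15042*7005))) + 1224) = √((-8899/20093 + 5860/105369210) + 1224) = √((-8899/20093 + 5860*(1/105369210)) + 1224) = √((-8899/20093 + 586/10536921) + 1224) = √(-93756285481/211718353653 + 1224) = √(259049508585791/211718353653) = √6093948385822484314304947/70572784551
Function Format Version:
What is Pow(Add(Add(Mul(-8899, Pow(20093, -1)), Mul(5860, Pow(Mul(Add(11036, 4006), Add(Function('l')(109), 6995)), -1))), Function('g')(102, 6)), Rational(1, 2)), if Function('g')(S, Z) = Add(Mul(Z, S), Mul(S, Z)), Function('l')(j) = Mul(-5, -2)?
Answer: Mul(Rational(1, 70572784551), Pow(6093948385822484314304947, Rational(1, 2))) ≈ 34.979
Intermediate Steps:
Function('l')(j) = 10
Function('g')(S, Z) = Mul(2, S, Z) (Function('g')(S, Z) = Add(Mul(S, Z), Mul(S, Z)) = Mul(2, S, Z))
Pow(Add(Add(Mul(-8899, Pow(20093, -1)), Mul(5860, Pow(Mul(Add(11036, 4006), Add(Function('l')(109), 6995)), -1))), Function('g')(102, 6)), Rational(1, 2)) = Pow(Add(Add(Mul(-8899, Pow(20093, -1)), Mul(5860, Pow(Mul(Add(11036, 4006), Add(10, 6995)), -1))), Mul(2, 102, 6)), Rational(1, 2)) = Pow(Add(Add(Mul(-8899, Rational(1, 20093)), Mul(5860, Pow(Mul(15042, 7005), -1))), 1224), Rational(1, 2)) = Pow(Add(Add(Rational(-8899, 20093), Mul(5860, Pow(105369210, -1))), 1224), Rational(1, 2)) = Pow(Add(Add(Rational(-8899, 20093), Mul(5860, Rational(1, 105369210))), 1224), Rational(1, 2)) = Pow(Add(Add(Rational(-8899, 20093), Rational(586, 10536921)), 1224), Rational(1, 2)) = Pow(Add(Rational(-93756285481, 211718353653), 1224), Rational(1, 2)) = Pow(Rational(259049508585791, 211718353653), Rational(1, 2)) = Mul(Rational(1, 70572784551), Pow(6093948385822484314304947, Rational(1, 2)))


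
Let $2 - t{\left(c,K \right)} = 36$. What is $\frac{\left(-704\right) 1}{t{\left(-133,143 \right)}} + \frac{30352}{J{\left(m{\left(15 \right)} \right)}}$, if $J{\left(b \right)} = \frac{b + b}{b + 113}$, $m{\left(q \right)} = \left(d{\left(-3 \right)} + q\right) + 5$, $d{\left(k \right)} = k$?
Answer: $\frac{1973232}{17} \approx 1.1607 \cdot 10^{5}$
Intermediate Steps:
$m{\left(q \right)} = 2 + q$ ($m{\left(q \right)} = \left(-3 + q\right) + 5 = 2 + q$)
$t{\left(c,K \right)} = -34$ ($t{\left(c,K \right)} = 2 - 36 = -34$)
$J{\left(b \right)} = \frac{2 b}{113 + b}$
$\frac{\left(-704\right) 1}{t{\left(-133,143 \right)}} + \frac{30352}{J{\left(m{\left(15 \right)} \right)}} = \frac{\left(-704\right) 1}{-34} + \frac{30352}{2 \left(2 + 15\right) \frac{1}{113 + \left(2 + 15\right)}} = \left(-704\right) \left(- \frac{1}{34}\right) + \frac{30352}{2 \cdot 17 \frac{1}{113 + 17}} = \frac{352}{17} + \frac{30352}{2 \cdot 17 \cdot \frac{1}{130}} = \frac{352}{17} + \frac{30352}{\frac{17}{65}} = \frac{352}{17} + 30352 \cdot \frac{65}{17} = \frac{352}{17} + \frac{1972880}{17} = \frac{1973232}{17}$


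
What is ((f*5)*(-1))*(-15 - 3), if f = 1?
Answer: 90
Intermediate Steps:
((f*5)*(-1))*(-15 - 3) = ((1*5)*(-1))*(-15 - 3) = (5*(-1))*(-18) = -5*(-18) = 90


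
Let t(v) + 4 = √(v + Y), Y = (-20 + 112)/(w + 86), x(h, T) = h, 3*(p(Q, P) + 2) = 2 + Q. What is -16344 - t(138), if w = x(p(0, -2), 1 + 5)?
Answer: -16340 - 16*√8763/127 ≈ -16352.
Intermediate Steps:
p(Q, P) = -4/3 + Q/3 (p(Q, P) = -2 + (2 + Q)/3 = -2 + (⅔ + Q/3) = -4/3 + Q/3)
w = -4/3 (w = -4/3 + (⅓)*0 = -4/3 + 0 = -4/3 ≈ -1.3333)
Y = 138/127 (Y = (-20 + 112)/(-4/3 + 86) = 92/(254/3) = 92*(3/254) = 138/127 ≈ 1.0866)
t(v) = -4 + √(138/127 + v) (t(v) = -4 + √(v + 138/127) = -4 + √(138/127 + v))
-16344 - t(138) = -16344 - (-4 + √(17526 + 16129*138)/127) = -16344 - (-4 + √(17526 + 2225802)/127) = -16344 - (-4 + √2243328/127) = -16344 - (-4 + (16*√8763)/127) = -16344 - (-4 + 16*√8763/127) = -16344 + (4 - 16*√8763/127) = -16340 - 16*√8763/127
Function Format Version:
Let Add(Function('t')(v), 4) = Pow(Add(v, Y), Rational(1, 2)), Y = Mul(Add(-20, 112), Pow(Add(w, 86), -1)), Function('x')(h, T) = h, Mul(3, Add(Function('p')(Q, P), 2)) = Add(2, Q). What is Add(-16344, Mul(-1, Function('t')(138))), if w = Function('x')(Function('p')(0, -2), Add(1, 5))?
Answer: Add(-16340, Mul(Rational(-16, 127), Pow(8763, Rational(1, 2)))) ≈ -16352.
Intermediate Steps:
Function('p')(Q, P) = Add(Rational(-4, 3), Mul(Rational(1, 3), Q)) (Function('p')(Q, P) = Add(-2, Mul(Rational(1, 3), Add(2, Q))) = Add(-2, Add(Rational(2, 3), Mul(Rational(1, 3), Q))) = Add(Rational(-4, 3), Mul(Rational(1, 3), Q)))
w = Rational(-4, 3) (w = Add(Rational(-4, 3), Mul(Rational(1, 3), 0)) = Add(Rational(-4, 3), 0) = Rational(-4, 3) ≈ -1.3333)
Y = Rational(138, 127) (Y = Mul(Add(-20, 112), Pow(Add(Rational(-4, 3), 86), -1)) = Mul(92, Pow(Rational(254, 3), -1)) = Mul(92, Rational(3, 254)) = Rational(138, 127) ≈ 1.0866)
Function('t')(v) = Add(-4, Pow(Add(Rational(138, 127), v), Rational(1, 2))) (Function('t')(v) = Add(-4, Pow(Add(v, Rational(138, 127)), Rational(1, 2))) = Add(-4, Pow(Add(Rational(138, 127), v), Rational(1, 2))))
Add(-16344, Mul(-1, Function('t')(138))) = Add(-16344, Mul(-1, Add(-4, Mul(Rational(1, 127), Pow(Add(17526, Mul(16129, 138)), Rational(1, 2)))))) = Add(-16344, Mul(-1, Add(-4, Mul(Rational(1, 127), Pow(Add(17526, 2225802), Rational(1, 2)))))) = Add(-16344, Mul(-1, Add(-4, Mul(Rational(1, 127), Pow(2243328, Rational(1, 2)))))) = Add(-16344, Mul(-1, Add(-4, Mul(Rational(1, 127), Mul(16, Pow(8763, Rational(1, 2))))))) = Add(-16344, Mul(-1, Add(-4, Mul(Rational(16, 127), Pow(8763, Rational(1, 2)))))) = Add(-16344, Add(4, Mul(Rational(-16, 127), Pow(8763, Rational(1, 2))))) = Add(-16340, Mul(Rational(-16, 127), Pow(8763, Rational(1, 2))))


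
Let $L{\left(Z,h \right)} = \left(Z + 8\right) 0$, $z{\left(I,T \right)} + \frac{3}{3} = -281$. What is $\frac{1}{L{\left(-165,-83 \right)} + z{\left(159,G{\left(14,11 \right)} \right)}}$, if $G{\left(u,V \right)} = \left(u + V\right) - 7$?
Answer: $- \frac{1}{282} \approx -0.0035461$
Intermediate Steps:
$G{\left(u,V \right)} = -7 + V + u$ ($G{\left(u,V \right)} = \left(V + u\right) - 7 = -7 + V + u$)
$z{\left(I,T \right)} = -282$ ($z{\left(I,T \right)} = -1 - 281 = -282$)
$L{\left(Z,h \right)} = 0$ ($L{\left(Z,h \right)} = \left(8 + Z\right) 0 = 0$)
$\frac{1}{L{\left(-165,-83 \right)} + z{\left(159,G{\left(14,11 \right)} \right)}} = \frac{1}{0 - 282} = \frac{1}{-282} = - \frac{1}{282}$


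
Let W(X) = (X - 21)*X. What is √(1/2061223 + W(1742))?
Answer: √12737347011153000101/2061223 ≈ 1731.5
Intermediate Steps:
W(X) = X*(-21 + X) (W(X) = (-21 + X)*X = X*(-21 + X))
√(1/2061223 + W(1742)) = √(1/2061223 + 1742*(-21 + 1742)) = √(1/2061223 + 1742*1721) = √(1/2061223 + 2997982) = √(6179509451987/2061223) = √12737347011153000101/2061223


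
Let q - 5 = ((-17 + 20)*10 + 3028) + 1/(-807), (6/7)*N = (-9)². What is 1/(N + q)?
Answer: 1614/5096203 ≈ 0.00031671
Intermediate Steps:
N = 189/2 (N = (7/6)*(-9)² = (7/6)*81 = 189/2 ≈ 94.500)
q = 2471840/807 (q = 5 + (((-17 + 20)*10 + 3028) + 1/(-807)) = 5 + ((3*10 + 3028) - 1/807) = 5 + ((30 + 3028) - 1/807) = 5 + (3058 - 1/807) = 5 + 2467805/807 = 2471840/807 ≈ 3063.0)
1/(N + q) = 1/(189/2 + 2471840/807) = 1/(5096203/1614) = 1614/5096203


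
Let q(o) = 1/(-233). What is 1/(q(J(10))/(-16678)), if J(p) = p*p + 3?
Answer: 3885974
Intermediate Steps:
J(p) = 3 + p² (J(p) = p² + 3 = 3 + p²)
q(o) = -1/233
1/(q(J(10))/(-16678)) = 1/(-1/233/(-16678)) = 1/(-1/233*(-1/16678)) = 1/(1/3885974) = 3885974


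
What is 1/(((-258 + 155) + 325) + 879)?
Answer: 1/1101 ≈ 0.00090826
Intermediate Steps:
1/(((-258 + 155) + 325) + 879) = 1/((-103 + 325) + 879) = 1/(222 + 879) = 1/1101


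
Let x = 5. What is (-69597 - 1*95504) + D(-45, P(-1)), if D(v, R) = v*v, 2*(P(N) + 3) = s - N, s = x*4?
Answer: -163076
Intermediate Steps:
s = 20 (s = 5*4 = 20)
P(N) = 7 - N/2 (P(N) = -3 + (20 - N)/2 = -3 + (10 - N/2) = 7 - N/2)
D(v, R) = v**2
(-69597 - 1*95504) + D(-45, P(-1)) = (-69597 - 1*95504) + (-45)**2 = (-69597 - 95504) + 2025 = -165101 + 2025 = -163076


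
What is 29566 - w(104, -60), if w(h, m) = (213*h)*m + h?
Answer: 1358582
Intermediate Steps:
w(h, m) = h + 213*h*m (w(h, m) = 213*h*m + h = h + 213*h*m)
29566 - w(104, -60) = 29566 - 104*(1 + 213*(-60)) = 29566 - 104*(1 - 12780) = 29566 - 104*(-12779) = 29566 - 1*(-1329016) = 29566 + 1329016 = 1358582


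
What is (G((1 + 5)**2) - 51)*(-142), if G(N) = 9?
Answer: 5964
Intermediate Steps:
(G((1 + 5)**2) - 51)*(-142) = (9 - 51)*(-142) = -42*(-142) = 5964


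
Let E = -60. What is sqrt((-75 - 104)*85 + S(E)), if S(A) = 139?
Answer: 2*I*sqrt(3769) ≈ 122.78*I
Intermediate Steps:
sqrt((-75 - 104)*85 + S(E)) = sqrt((-75 - 104)*85 + 139) = sqrt(-179*85 + 139) = sqrt(-15215 + 139) = sqrt(-15076) = 2*I*sqrt(3769)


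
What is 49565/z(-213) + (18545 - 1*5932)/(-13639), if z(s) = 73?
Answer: 675096286/995647 ≈ 678.05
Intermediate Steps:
49565/z(-213) + (18545 - 1*5932)/(-13639) = 49565/73 + (18545 - 1*5932)/(-13639) = 49565*(1/73) + (18545 - 5932)*(-1/13639) = 49565/73 + 12613*(-1/13639) = 49565/73 - 12613/13639 = 675096286/995647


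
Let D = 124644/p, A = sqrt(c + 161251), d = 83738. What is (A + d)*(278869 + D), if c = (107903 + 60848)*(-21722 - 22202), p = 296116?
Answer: 1728722807225156/74029 + 20644424362*I*sqrt(7412057673)/74029 ≈ 2.3352e+10 + 2.4009e+10*I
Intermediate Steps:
c = -7412218924 (c = 168751*(-43924) = -7412218924)
A = I*sqrt(7412057673) (A = sqrt(-7412218924 + 161251) = sqrt(-7412057673) = I*sqrt(7412057673) ≈ 86093.0*I)
D = 31161/74029 (D = 124644/296116 = 124644*(1/296116) = 31161/74029 ≈ 0.42093)
(A + d)*(278869 + D) = (I*sqrt(7412057673) + 83738)*(278869 + 31161/74029) = (83738 + I*sqrt(7412057673))*(20644424362/74029) = 1728722807225156/74029 + 20644424362*I*sqrt(7412057673)/74029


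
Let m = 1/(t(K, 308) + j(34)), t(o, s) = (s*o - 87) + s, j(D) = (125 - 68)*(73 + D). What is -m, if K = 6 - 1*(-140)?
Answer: -1/51288 ≈ -1.9498e-5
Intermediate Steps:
j(D) = 4161 + 57*D (j(D) = 57*(73 + D) = 4161 + 57*D)
K = 146 (K = 6 + 140 = 146)
t(o, s) = -87 + s + o*s (t(o, s) = (o*s - 87) + s = (-87 + o*s) + s = -87 + s + o*s)
m = 1/51288 (m = 1/((-87 + 308 + 146*308) + (4161 + 57*34)) = 1/((-87 + 308 + 44968) + (4161 + 1938)) = 1/(45189 + 6099) = 1/51288 ≈ 1.9498e-5)
-m = -1*1/51288 = -1/51288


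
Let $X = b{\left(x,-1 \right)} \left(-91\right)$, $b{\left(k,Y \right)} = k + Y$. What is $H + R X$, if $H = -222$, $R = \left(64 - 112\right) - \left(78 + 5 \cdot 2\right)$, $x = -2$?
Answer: $-37350$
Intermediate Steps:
$b{\left(k,Y \right)} = Y + k$
$X = 273$ ($X = \left(-1 - 2\right) \left(-91\right) = \left(-3\right) \left(-91\right) = 273$)
$R = -136$ ($R = -48 - 88 = -136$)
$H + R X = -222 - 37128 = -37350$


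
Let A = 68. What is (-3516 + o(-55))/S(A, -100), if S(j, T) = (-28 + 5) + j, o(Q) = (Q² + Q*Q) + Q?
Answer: 2479/45 ≈ 55.089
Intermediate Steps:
o(Q) = Q + 2*Q² (o(Q) = (Q² + Q²) + Q = 2*Q² + Q = Q + 2*Q²)
S(j, T) = -23 + j
(-3516 + o(-55))/S(A, -100) = (-3516 - 55*(1 + 2*(-55)))/(-23 + 68) = (-3516 - 55*(1 - 110))/45 = (-3516 - 55*(-109))*(1/45) = (-3516 + 5995)*(1/45) = 2479*(1/45) = 2479/45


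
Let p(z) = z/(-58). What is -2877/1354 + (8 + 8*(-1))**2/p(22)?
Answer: -2877/1354 ≈ -2.1248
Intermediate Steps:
p(z) = -z/58 (p(z) = z*(-1/58) = -z/58)
-2877/1354 + (8 + 8*(-1))**2/p(22) = -2877/1354 + (8 + 8*(-1))**2/((-1/58*22)) = -2877*1/1354 + (8 - 8)**2/(-11/29) = -2877/1354 + 0**2*(-29/11) = -2877/1354 + 0*(-29/11) = -2877/1354 + 0 = -2877/1354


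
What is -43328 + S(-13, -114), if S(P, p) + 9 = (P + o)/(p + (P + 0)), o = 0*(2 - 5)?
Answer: -5503786/127 ≈ -43337.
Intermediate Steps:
o = 0 (o = 0*(-3) = 0)
S(P, p) = -9 + P/(P + p) (S(P, p) = -9 + (P + 0)/(p + (P + 0)) = -9 + P/(p + P) = -9 + P/(P + p))
-43328 + S(-13, -114) = -43328 + (-9*(-114) - 8*(-13))/(-13 - 114) = -43328 + (1026 + 104)/(-127) = -43328 - 1/127*1130 = -43328 - 1130/127 = -5503786/127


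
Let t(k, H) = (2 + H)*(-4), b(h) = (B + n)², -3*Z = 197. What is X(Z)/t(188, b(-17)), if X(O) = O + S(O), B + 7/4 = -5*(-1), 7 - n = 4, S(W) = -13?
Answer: 944/1971 ≈ 0.47894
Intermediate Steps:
Z = -197/3 (Z = -⅓*197 = -197/3 ≈ -65.667)
n = 3 (n = 7 - 1*4 = 7 - 4 = 3)
B = 13/4 (B = -7/4 - 5*(-1) = -7/4 + 5 = 13/4 ≈ 3.2500)
X(O) = -13 + O (X(O) = O - 13 = -13 + O)
b(h) = 625/16 (b(h) = (13/4 + 3)² = (25/4)² = 625/16)
t(k, H) = -8 - 4*H
X(Z)/t(188, b(-17)) = (-13 - 197/3)/(-8 - 4*625/16) = -236/(3*(-8 - 625/4)) = -236/(3*(-657/4)) = -236/3*(-4/657) = 944/1971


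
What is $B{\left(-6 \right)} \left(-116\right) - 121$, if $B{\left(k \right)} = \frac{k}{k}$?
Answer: $-237$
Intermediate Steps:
$B{\left(k \right)} = 1$
$B{\left(-6 \right)} \left(-116\right) - 121 = 1 \left(-116\right) - 121 = -116 - 121 = -237$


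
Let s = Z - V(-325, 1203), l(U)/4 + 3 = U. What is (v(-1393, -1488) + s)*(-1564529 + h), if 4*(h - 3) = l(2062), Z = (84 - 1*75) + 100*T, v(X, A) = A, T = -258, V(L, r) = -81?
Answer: 42495977466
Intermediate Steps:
l(U) = -12 + 4*U
Z = -25791 (Z = (84 - 1*75) + 100*(-258) = (84 - 75) - 25800 = 9 - 25800 = -25791)
h = 2062 (h = 3 + (-12 + 4*2062)/4 = 3 + (-12 + 8248)/4 = 3 + (¼)*8236 = 3 + 2059 = 2062)
s = -25710 (s = -25791 - 1*(-81) = -25791 + 81 = -25710)
(v(-1393, -1488) + s)*(-1564529 + h) = (-1488 - 25710)*(-1564529 + 2062) = -27198*(-1562467) = 42495977466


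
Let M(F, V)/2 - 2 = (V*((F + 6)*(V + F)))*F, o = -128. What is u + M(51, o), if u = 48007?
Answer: 57350795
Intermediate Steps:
M(F, V) = 4 + 2*F*V*(6 + F)*(F + V) (M(F, V) = 4 + 2*((V*((F + 6)*(V + F)))*F) = 4 + 2*((V*((6 + F)*(F + V)))*F) = 4 + 2*((V*(6 + F)*(F + V))*F) = 4 + 2*(F*V*(6 + F)*(F + V)) = 4 + 2*F*V*(6 + F)*(F + V))
u + M(51, o) = 48007 + (4 + 2*(-128)*51³ + 2*51²*(-128)² + 12*51*(-128)² + 12*(-128)*51²) = 48007 + (4 + 2*(-128)*132651 + 2*2601*16384 + 12*51*16384 + 12*(-128)*2601) = 48007 + (4 - 33958656 + 85229568 + 10027008 - 3995136) = 48007 + 57302788 = 57350795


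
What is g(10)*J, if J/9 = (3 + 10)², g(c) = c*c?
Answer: 152100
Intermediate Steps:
g(c) = c²
J = 1521 (J = 9*(3 + 10)² = 9*13² = 9*169 = 1521)
g(10)*J = 10²*1521 = 100*1521 = 152100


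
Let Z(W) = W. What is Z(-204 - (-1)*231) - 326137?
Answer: -326110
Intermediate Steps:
Z(-204 - (-1)*231) - 326137 = (-204 - (-1)*231) - 326137 = (-204 - 1*(-231)) - 326137 = (-204 + 231) - 326137 = 27 - 326137 = -326110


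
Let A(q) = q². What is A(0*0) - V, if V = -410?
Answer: 410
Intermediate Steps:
A(0*0) - V = (0*0)² - 1*(-410) = 0² + 410 = 0 + 410 = 410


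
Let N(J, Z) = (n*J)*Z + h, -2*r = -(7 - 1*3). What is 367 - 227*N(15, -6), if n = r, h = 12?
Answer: 38503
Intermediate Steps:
r = 2 (r = -(-1)*(7 - 1*3)/2 = -(-1)*(7 - 3)/2 = -(-1)*4/2 = -½*(-4) = 2)
n = 2
N(J, Z) = 12 + 2*J*Z (N(J, Z) = (2*J)*Z + 12 = 2*J*Z + 12 = 12 + 2*J*Z)
367 - 227*N(15, -6) = 367 - 227*(12 + 2*15*(-6)) = 367 - 227*(12 - 180) = 367 - 227*(-168) = 367 + 38136 = 38503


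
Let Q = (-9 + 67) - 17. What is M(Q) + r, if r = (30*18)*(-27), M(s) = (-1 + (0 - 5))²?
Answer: -14544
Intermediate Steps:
Q = 41 (Q = 58 - 17 = 41)
M(s) = 36 (M(s) = (-1 - 5)² = (-6)² = 36)
r = -14580 (r = 540*(-27) = -14580)
M(Q) + r = 36 - 14580 = -14544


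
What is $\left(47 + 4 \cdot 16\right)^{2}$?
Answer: $12321$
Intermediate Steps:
$\left(47 + 4 \cdot 16\right)^{2} = \left(47 + 64\right)^{2} = 111^{2} = 12321$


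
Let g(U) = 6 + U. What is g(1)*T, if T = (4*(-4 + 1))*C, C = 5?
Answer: -420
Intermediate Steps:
T = -60 (T = (4*(-4 + 1))*5 = (4*(-3))*5 = -12*5 = -60)
g(1)*T = (6 + 1)*(-60) = 7*(-60) = -420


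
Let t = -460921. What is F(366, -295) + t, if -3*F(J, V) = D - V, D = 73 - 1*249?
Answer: -1382882/3 ≈ -4.6096e+5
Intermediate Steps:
D = -176 (D = 73 - 249 = -176)
F(J, V) = 176/3 + V/3 (F(J, V) = -(-176 - V)/3 = 176/3 + V/3)
F(366, -295) + t = (176/3 + (⅓)*(-295)) - 460921 = (176/3 - 295/3) - 460921 = -119/3 - 460921 = -1382882/3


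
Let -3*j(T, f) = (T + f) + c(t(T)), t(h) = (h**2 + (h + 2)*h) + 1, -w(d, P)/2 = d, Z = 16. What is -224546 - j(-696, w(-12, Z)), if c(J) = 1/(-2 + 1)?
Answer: -674311/3 ≈ -2.2477e+5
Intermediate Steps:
w(d, P) = -2*d
t(h) = 1 + h**2 + h*(2 + h) (t(h) = (h**2 + (2 + h)*h) + 1 = (h**2 + h*(2 + h)) + 1 = 1 + h**2 + h*(2 + h))
c(J) = -1 (c(J) = 1/(-1) = -1)
j(T, f) = 1/3 - T/3 - f/3 (j(T, f) = -((T + f) - 1)/3 = -(-1 + T + f)/3 = 1/3 - T/3 - f/3)
-224546 - j(-696, w(-12, Z)) = -224546 - (1/3 - 1/3*(-696) - (-2)*(-12)/3) = -224546 - (1/3 + 232 - 1/3*24) = -224546 - (1/3 + 232 - 8) = -224546 - 1*673/3 = -224546 - 673/3 = -674311/3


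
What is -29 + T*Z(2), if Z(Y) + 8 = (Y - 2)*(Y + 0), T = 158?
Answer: -1293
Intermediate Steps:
Z(Y) = -8 + Y*(-2 + Y) (Z(Y) = -8 + (Y - 2)*(Y + 0) = -8 + (-2 + Y)*Y = -8 + Y*(-2 + Y))
-29 + T*Z(2) = -29 + 158*(-8 + 2² - 2*2) = -29 + 158*(-8 + 4 - 4) = -29 + 158*(-8) = -29 - 1264 = -1293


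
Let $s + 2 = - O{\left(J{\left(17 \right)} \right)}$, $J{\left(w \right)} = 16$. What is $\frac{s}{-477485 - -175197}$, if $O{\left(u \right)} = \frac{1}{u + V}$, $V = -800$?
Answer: $\frac{1567}{236993792} \approx 6.612 \cdot 10^{-6}$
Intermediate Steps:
$O{\left(u \right)} = \frac{1}{-800 + u}$ ($O{\left(u \right)} = \frac{1}{u - 800} = \frac{1}{-800 + u}$)
$s = - \frac{1567}{784}$ ($s = -2 - \frac{1}{-800 + 16} = -2 - \frac{1}{-784} = -2 - - \frac{1}{784} = -2 + \frac{1}{784} = - \frac{1567}{784} \approx -1.9987$)
$\frac{s}{-477485 - -175197} = - \frac{1567}{784 \left(-477485 - -175197\right)} = - \frac{1567}{784 \left(-477485 + 175197\right)} = - \frac{1567}{784 \left(-302288\right)} = \left(- \frac{1567}{784}\right) \left(- \frac{1}{302288}\right) = \frac{1567}{236993792}$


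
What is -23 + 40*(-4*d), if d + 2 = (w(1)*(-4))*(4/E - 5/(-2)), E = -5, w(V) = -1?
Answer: -791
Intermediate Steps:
d = 24/5 (d = -2 + (-1*(-4))*(4/(-5) - 5/(-2)) = -2 + 4*(4*(-1/5) - 5*(-1/2)) = -2 + 4*(-4/5 + 5/2) = -2 + 4*(17/10) = -2 + 34/5 = 24/5 ≈ 4.8000)
-23 + 40*(-4*d) = -23 + 40*(-4*24/5) = -23 + 40*(-96/5) = -23 - 768 = -791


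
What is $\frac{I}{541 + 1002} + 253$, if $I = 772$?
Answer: $\frac{391151}{1543} \approx 253.5$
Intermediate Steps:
$\frac{I}{541 + 1002} + 253 = \frac{1}{541 + 1002} \cdot 772 + 253 = \frac{1}{1543} \cdot 772 + 253 = \frac{772}{1543} + 253 = \frac{391151}{1543}$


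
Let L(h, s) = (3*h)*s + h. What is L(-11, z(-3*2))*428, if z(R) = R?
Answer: 80036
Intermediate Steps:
L(h, s) = h + 3*h*s (L(h, s) = 3*h*s + h = h + 3*h*s)
L(-11, z(-3*2))*428 = -11*(1 + 3*(-3*2))*428 = -11*(1 + 3*(-6))*428 = -11*(1 - 18)*428 = -11*(-17)*428 = 187*428 = 80036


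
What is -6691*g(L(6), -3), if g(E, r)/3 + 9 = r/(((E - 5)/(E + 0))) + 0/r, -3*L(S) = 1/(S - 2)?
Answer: 11080296/61 ≈ 1.8164e+5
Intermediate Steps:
L(S) = -1/(3*(-2 + S)) (L(S) = -1/(3*(S - 2)) = -1/(3*(-2 + S)))
g(E, r) = -27 + 3*E*r/(-5 + E) (g(E, r) = -27 + 3*(r/(((E - 5)/(E + 0))) + 0/r) = -27 + 3*(r/(((-5 + E)/E)) + 0) = -27 + 3*(r*(E/(-5 + E)) + 0) = -27 + 3*(E*r/(-5 + E) + 0) = -27 + 3*(E*r/(-5 + E)) = -27 + 3*E*r/(-5 + E))
-6691*g(L(6), -3) = -20073*(45 - (-9)/(-6 + 3*6) - 1/(-6 + 3*6)*(-3))/(-5 - 1/(-6 + 3*6)) = -20073*(45 - (-9)/(-6 + 18) - 1/(-6 + 18)*(-3))/(-5 - 1/(-6 + 18)) = -20073*(45 - (-9)/12 - 1/12*(-3))/(-5 - 1/12) = -20073*(45 - (-9)/12 - 1*1/12*(-3))/(-5 - 1*1/12) = -20073*(45 - 9*(-1/12) - 1/12*(-3))/(-5 - 1/12) = -20073*(45 + ¾ + ¼)/(-61/12) = -20073*(-12)*46/61 = -6691*(-1656/61) = 11080296/61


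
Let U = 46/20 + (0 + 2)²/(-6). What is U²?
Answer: 2401/900 ≈ 2.6678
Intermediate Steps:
U = 49/30 (U = 46*(1/20) + 2²*(-⅙) = 23/10 + 4*(-⅙) = 23/10 - ⅔ = 49/30 ≈ 1.6333)
U² = (49/30)² = 2401/900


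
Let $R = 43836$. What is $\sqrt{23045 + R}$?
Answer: $\sqrt{66881} \approx 258.61$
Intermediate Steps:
$\sqrt{23045 + R} = \sqrt{23045 + 43836} = \sqrt{66881}$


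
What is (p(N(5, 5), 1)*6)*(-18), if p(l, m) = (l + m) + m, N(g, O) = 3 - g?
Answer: 0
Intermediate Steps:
p(l, m) = l + 2*m
(p(N(5, 5), 1)*6)*(-18) = (((3 - 1*5) + 2*1)*6)*(-18) = (((3 - 5) + 2)*6)*(-18) = ((-2 + 2)*6)*(-18) = (0*6)*(-18) = 0*(-18) = 0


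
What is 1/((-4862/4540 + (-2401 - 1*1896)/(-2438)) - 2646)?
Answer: -1383565/3659956137 ≈ -0.00037803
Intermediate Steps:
1/((-4862/4540 + (-2401 - 1*1896)/(-2438)) - 2646) = 1/((-4862*1/4540 + (-2401 - 1896)*(-1/2438)) - 2646) = 1/((-2431/2270 - 4297*(-1/2438)) - 2646) = 1/((-2431/2270 + 4297/2438) - 2646) = 1/(956853/1383565 - 2646) = 1/(-3659956137/1383565) = -1383565/3659956137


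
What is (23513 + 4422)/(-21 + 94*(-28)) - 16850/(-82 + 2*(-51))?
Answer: 19781505/244076 ≈ 81.047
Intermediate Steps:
(23513 + 4422)/(-21 + 94*(-28)) - 16850/(-82 + 2*(-51)) = 27935/(-21 - 2632) - 16850/(-82 - 102) = 27935/(-2653) - 16850/(-184) = 27935*(-1/2653) - 16850*(-1/184) = -27935/2653 + 8425/92 = 19781505/244076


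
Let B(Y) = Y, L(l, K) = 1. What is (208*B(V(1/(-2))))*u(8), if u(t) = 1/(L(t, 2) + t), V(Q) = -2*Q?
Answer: 208/9 ≈ 23.111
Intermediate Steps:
u(t) = 1/(1 + t)
(208*B(V(1/(-2))))*u(8) = (208*(-2/(-2)))/(1 + 8) = (208*(-2*(-1)/2))/9 = (208*(-2*(-½)))*(⅑) = (208*1)*(⅑) = 208*(⅑) = 208/9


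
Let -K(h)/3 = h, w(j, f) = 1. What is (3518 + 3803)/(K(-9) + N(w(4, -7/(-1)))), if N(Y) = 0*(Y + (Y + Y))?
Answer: 7321/27 ≈ 271.15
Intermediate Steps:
K(h) = -3*h
N(Y) = 0 (N(Y) = 0*(Y + 2*Y) = 0*(3*Y) = 0)
(3518 + 3803)/(K(-9) + N(w(4, -7/(-1)))) = (3518 + 3803)/(-3*(-9) + 0) = 7321/(27 + 0) = 7321/27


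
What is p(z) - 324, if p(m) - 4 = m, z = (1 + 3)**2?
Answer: -304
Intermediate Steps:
z = 16 (z = 4**2 = 16)
p(m) = 4 + m
p(z) - 324 = (4 + 16) - 324 = 20 - 324 = -304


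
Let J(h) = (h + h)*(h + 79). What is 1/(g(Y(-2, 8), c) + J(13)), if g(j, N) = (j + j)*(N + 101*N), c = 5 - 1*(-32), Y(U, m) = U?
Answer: -1/12704 ≈ -7.8715e-5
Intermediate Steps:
J(h) = 2*h*(79 + h) (J(h) = (2*h)*(79 + h) = 2*h*(79 + h))
c = 37 (c = 5 + 32 = 37)
g(j, N) = 204*N*j (g(j, N) = (2*j)*(102*N) = 204*N*j)
1/(g(Y(-2, 8), c) + J(13)) = 1/(204*37*(-2) + 2*13*(79 + 13)) = 1/(-15096 + 2*13*92) = 1/(-15096 + 2392) = 1/(-12704) = -1/12704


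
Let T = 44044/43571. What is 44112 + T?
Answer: 174731636/3961 ≈ 44113.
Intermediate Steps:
T = 4004/3961 (T = 44044*(1/43571) = 4004/3961 ≈ 1.0109)
44112 + T = 44112 + 4004/3961 = 174731636/3961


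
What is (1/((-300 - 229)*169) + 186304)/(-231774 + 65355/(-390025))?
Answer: -433077621084505/538776435956447 ≈ -0.80382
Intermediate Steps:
(1/((-300 - 229)*169) + 186304)/(-231774 + 65355/(-390025)) = (1/(-529*169) + 186304)/(-231774 + 65355*(-1/390025)) = (1/(-89401) + 186304)/(-231774 - 13071/78005) = (-1/89401 + 186304)/(-18079543941/78005) = (16655763903/89401)*(-78005/18079543941) = -433077621084505/538776435956447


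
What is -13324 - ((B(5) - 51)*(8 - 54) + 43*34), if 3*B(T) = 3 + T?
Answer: -51028/3 ≈ -17009.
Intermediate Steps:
B(T) = 1 + T/3 (B(T) = (3 + T)/3 = 1 + T/3)
-13324 - ((B(5) - 51)*(8 - 54) + 43*34) = -13324 - (((1 + (⅓)*5) - 51)*(8 - 54) + 43*34) = -13324 - (((1 + 5/3) - 51)*(-46) + 1462) = -13324 - ((8/3 - 51)*(-46) + 1462) = -13324 - (-145/3*(-46) + 1462) = -13324 - (6670/3 + 1462) = -13324 - 1*11056/3 = -13324 - 11056/3 = -51028/3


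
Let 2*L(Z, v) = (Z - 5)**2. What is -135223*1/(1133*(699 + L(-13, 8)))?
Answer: -12293/88683 ≈ -0.13862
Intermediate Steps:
L(Z, v) = (-5 + Z)**2/2 (L(Z, v) = (Z - 5)**2/2 = (-5 + Z)**2/2)
-135223*1/(1133*(699 + L(-13, 8))) = -135223*1/(1133*(699 + (-5 - 13)**2/2)) = -135223*1/(1133*(699 + (1/2)*(-18)**2)) = -135223*1/(1133*(699 + (1/2)*324)) = -135223*1/(1133*(699 + 162)) = -135223/(861*1133) = -135223/975513 = -135223*1/975513 = -12293/88683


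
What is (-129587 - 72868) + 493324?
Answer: 290869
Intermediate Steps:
(-129587 - 72868) + 493324 = -202455 + 493324 = 290869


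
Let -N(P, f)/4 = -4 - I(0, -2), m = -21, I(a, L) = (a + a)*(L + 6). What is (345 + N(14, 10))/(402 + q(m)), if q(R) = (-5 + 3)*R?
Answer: 361/444 ≈ 0.81306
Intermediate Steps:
I(a, L) = 2*a*(6 + L) (I(a, L) = (2*a)*(6 + L) = 2*a*(6 + L))
N(P, f) = 16 (N(P, f) = -4*(-4 - 2*0*(6 - 2)) = -4*(-4 - 2*0*4) = -4*(-4 - 1*0) = -4*(-4 + 0) = -4*(-4) = 16)
q(R) = -2*R
(345 + N(14, 10))/(402 + q(m)) = (345 + 16)/(402 - 2*(-21)) = 361/(402 + 42) = 361/444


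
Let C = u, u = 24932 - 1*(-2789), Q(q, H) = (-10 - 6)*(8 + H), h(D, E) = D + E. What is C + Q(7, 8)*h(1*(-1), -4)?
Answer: 29001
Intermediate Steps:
Q(q, H) = -128 - 16*H (Q(q, H) = -16*(8 + H) = -128 - 16*H)
u = 27721 (u = 24932 + 2789 = 27721)
C = 27721
C + Q(7, 8)*h(1*(-1), -4) = 27721 + (-128 - 16*8)*(1*(-1) - 4) = 27721 + (-128 - 128)*(-1 - 4) = 27721 - 256*(-5) = 27721 + 1280 = 29001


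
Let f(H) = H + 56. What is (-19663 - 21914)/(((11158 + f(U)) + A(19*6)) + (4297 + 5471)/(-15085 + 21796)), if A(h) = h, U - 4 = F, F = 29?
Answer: -93007749/25417813 ≈ -3.6592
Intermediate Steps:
U = 33 (U = 4 + 29 = 33)
f(H) = 56 + H
(-19663 - 21914)/(((11158 + f(U)) + A(19*6)) + (4297 + 5471)/(-15085 + 21796)) = (-19663 - 21914)/(((11158 + (56 + 33)) + 19*6) + (4297 + 5471)/(-15085 + 21796)) = -41577/(((11158 + 89) + 114) + 9768/6711) = -41577/((11247 + 114) + 9768*(1/6711)) = -41577/(11361 + 3256/2237) = -41577/25417813/2237 = -41577*2237/25417813 = -93007749/25417813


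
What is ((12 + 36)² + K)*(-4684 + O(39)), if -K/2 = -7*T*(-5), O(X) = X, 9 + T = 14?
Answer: -9076330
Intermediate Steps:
T = 5 (T = -9 + 14 = 5)
K = -350 (K = -2*(-7*5)*(-5) = -(-70)*(-5) = -2*175 = -350)
((12 + 36)² + K)*(-4684 + O(39)) = ((12 + 36)² - 350)*(-4684 + 39) = (48² - 350)*(-4645) = (2304 - 350)*(-4645) = 1954*(-4645) = -9076330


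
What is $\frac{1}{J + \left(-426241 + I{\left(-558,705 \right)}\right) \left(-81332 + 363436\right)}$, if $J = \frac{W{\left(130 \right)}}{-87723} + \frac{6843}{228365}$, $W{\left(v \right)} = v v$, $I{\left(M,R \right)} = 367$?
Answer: $- \frac{20032862895}{2406763351068078643931} \approx -8.3236 \cdot 10^{-12}$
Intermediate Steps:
$W{\left(v \right)} = v^{2}$
$J = - \frac{3259080011}{20032862895}$ ($J = \frac{130^{2}}{-87723} + \frac{6843}{228365} = 16900 \left(- \frac{1}{87723}\right) + 6843 \cdot \frac{1}{228365} = - \frac{16900}{87723} + \frac{6843}{228365} = - \frac{3259080011}{20032862895} \approx -0.16269$)
$\frac{1}{J + \left(-426241 + I{\left(-558,705 \right)}\right) \left(-81332 + 363436\right)} = \frac{1}{- \frac{3259080011}{20032862895} + \left(-426241 + 367\right) \left(-81332 + 363436\right)} = \frac{1}{- \frac{3259080011}{20032862895} - 120140758896} = \frac{1}{- \frac{2406763351068078643931}{20032862895}} = - \frac{20032862895}{2406763351068078643931}$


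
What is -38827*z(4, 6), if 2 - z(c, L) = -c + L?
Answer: 0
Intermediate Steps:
z(c, L) = 2 + c - L (z(c, L) = 2 - (-c + L) = 2 - (L - c) = 2 + (c - L) = 2 + c - L)
-38827*z(4, 6) = -38827*(2 + 4 - 1*6) = -38827*(2 + 4 - 6) = -38827*0 = 0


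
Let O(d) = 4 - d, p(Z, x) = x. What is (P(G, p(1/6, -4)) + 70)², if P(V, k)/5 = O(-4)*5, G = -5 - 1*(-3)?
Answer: 72900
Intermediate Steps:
G = -2 (G = -5 + 3 = -2)
P(V, k) = 200 (P(V, k) = 5*((4 - 1*(-4))*5) = 5*((4 + 4)*5) = 5*(8*5) = 5*40 = 200)
(P(G, p(1/6, -4)) + 70)² = (200 + 70)² = 270² = 72900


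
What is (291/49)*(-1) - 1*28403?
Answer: -1392038/49 ≈ -28409.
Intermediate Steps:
(291/49)*(-1) - 1*28403 = (291*(1/49))*(-1) - 28403 = (291/49)*(-1) - 28403 = -291/49 - 28403 = -1392038/49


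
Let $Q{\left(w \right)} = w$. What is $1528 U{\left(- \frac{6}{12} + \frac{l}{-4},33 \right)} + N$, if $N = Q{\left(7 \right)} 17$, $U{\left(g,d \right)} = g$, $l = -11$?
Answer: $3557$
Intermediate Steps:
$N = 119$ ($N = 7 \cdot 17 = 119$)
$1528 U{\left(- \frac{6}{12} + \frac{l}{-4},33 \right)} + N = 1528 \left(- \frac{6}{12} - \frac{11}{-4}\right) + 119 = 1528 \left(\left(-6\right) \frac{1}{12} - - \frac{11}{4}\right) + 119 = 1528 \left(- \frac{1}{2} + \frac{11}{4}\right) + 119 = 1528 \cdot \frac{9}{4} + 119 = 3438 + 119 = 3557$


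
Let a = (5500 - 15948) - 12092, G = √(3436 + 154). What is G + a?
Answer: -22540 + √3590 ≈ -22480.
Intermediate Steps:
G = √3590 ≈ 59.917
a = -22540 (a = -10448 - 12092 = -22540)
G + a = √3590 - 22540 = -22540 + √3590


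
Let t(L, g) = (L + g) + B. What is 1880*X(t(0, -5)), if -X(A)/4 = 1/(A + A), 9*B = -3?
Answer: 705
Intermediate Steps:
B = -⅓ (B = (⅑)*(-3) = -⅓ ≈ -0.33333)
t(L, g) = -⅓ + L + g (t(L, g) = (L + g) - ⅓ = -⅓ + L + g)
X(A) = -2/A (X(A) = -4/(A + A) = -4*1/(2*A) = -2/A)
1880*X(t(0, -5)) = 1880*(-2/(-⅓ + 0 - 5)) = 1880*(-2/(-16/3)) = 1880*(-2*(-3/16)) = 1880*(3/8) = 705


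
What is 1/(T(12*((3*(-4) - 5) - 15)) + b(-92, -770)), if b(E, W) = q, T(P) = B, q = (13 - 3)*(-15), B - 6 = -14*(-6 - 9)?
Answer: 1/66 ≈ 0.015152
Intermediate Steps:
B = 216 (B = 6 - 14*(-6 - 9) = 6 - 14*(-15) = 6 + 210 = 216)
q = -150 (q = 10*(-15) = -150)
T(P) = 216
b(E, W) = -150
1/(T(12*((3*(-4) - 5) - 15)) + b(-92, -770)) = 1/(216 - 150) = 1/66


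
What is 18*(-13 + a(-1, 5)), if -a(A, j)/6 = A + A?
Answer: -18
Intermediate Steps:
a(A, j) = -12*A (a(A, j) = -6*(A + A) = -12*A)
18*(-13 + a(-1, 5)) = 18*(-13 - 12*(-1)) = 18*(-13 + 12) = 18*(-1) = -18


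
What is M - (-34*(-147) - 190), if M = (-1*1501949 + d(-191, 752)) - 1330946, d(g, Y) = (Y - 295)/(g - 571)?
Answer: -2162330143/762 ≈ -2.8377e+6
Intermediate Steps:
d(g, Y) = (-295 + Y)/(-571 + g)
M = -2158666447/762 (M = (-1*1501949 + (-295 + 752)/(-571 - 191)) - 1330946 = (-1501949 + 457/(-762)) - 1330946 = (-1501949 - 1/762*457) - 1330946 = (-1501949 - 457/762) - 1330946 = -1144485595/762 - 1330946 = -2158666447/762 ≈ -2.8329e+6)
M - (-34*(-147) - 190) = -2158666447/762 - (-34*(-147) - 190) = -2158666447/762 - (4998 - 190) = -2158666447/762 - 1*4808 = -2158666447/762 - 4808 = -2162330143/762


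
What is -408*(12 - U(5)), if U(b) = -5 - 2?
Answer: -7752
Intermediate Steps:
U(b) = -7
-408*(12 - U(5)) = -408*(12 - 1*(-7)) = -408*(12 + 7) = -408*19 = -7752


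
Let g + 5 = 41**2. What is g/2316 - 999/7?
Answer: -575488/4053 ≈ -141.99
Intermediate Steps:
g = 1676 (g = -5 + 41**2 = -5 + 1681 = 1676)
g/2316 - 999/7 = 1676/2316 - 999/7 = 1676*(1/2316) - 999*1/7 = 419/579 - 999/7 = -575488/4053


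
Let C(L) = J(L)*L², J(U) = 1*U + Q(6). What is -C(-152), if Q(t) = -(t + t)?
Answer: 3789056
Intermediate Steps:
Q(t) = -2*t
J(U) = -12 + U (J(U) = 1*U - 2*6 = U - 12 = -12 + U)
C(L) = L²*(-12 + L) (C(L) = (-12 + L)*L² = L²*(-12 + L))
-C(-152) = -(-152)²*(-12 - 152) = -23104*(-164) = -1*(-3789056) = 3789056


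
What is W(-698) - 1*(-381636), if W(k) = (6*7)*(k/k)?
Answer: 381678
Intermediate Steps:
W(k) = 42 (W(k) = 42*1 = 42)
W(-698) - 1*(-381636) = 42 - 1*(-381636) = 42 + 381636 = 381678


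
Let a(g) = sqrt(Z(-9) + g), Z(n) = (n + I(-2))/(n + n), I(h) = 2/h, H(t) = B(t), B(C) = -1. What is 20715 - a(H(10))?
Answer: 20715 - 2*I/3 ≈ 20715.0 - 0.66667*I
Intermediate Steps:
H(t) = -1
Z(n) = (-1 + n)/(2*n) (Z(n) = (n + 2/(-2))/(n + n) = (n + 2*(-1/2))/((2*n)) = (n - 1)*(1/(2*n)) = (-1 + n)*(1/(2*n)) = (-1 + n)/(2*n))
a(g) = sqrt(5/9 + g) (a(g) = sqrt((1/2)*(-1 - 9)/(-9) + g) = sqrt((1/2)*(-1/9)*(-10) + g) = sqrt(5/9 + g))
20715 - a(H(10)) = 20715 - sqrt(5 + 9*(-1))/3 = 20715 - sqrt(5 - 9)/3 = 20715 - sqrt(-4)/3 = 20715 - 2*I/3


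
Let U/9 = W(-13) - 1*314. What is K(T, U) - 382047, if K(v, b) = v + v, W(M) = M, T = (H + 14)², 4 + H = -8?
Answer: -382039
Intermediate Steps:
H = -12 (H = -4 - 8 = -12)
T = 4 (T = (-12 + 14)² = 2² = 4)
U = -2943 (U = 9*(-13 - 1*314) = 9*(-13 - 314) = 9*(-327) = -2943)
K(v, b) = 2*v
K(T, U) - 382047 = 2*4 - 382047 = 8 - 382047 = -382039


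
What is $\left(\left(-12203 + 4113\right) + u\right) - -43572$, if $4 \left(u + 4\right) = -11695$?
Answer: $\frac{130217}{4} \approx 32554.0$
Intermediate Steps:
$u = - \frac{11711}{4}$ ($u = -4 + \frac{1}{4} \left(-11695\right) = -4 - \frac{11695}{4} = - \frac{11711}{4} \approx -2927.8$)
$\left(\left(-12203 + 4113\right) + u\right) - -43572 = \left(\left(-12203 + 4113\right) - \frac{11711}{4}\right) - -43572 = \left(-8090 - \frac{11711}{4}\right) + 43572 = - \frac{44071}{4} + 43572 = \frac{130217}{4}$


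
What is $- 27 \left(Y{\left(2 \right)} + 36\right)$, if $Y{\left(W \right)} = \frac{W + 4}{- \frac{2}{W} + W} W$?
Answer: $-1296$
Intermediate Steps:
$Y{\left(W \right)} = \frac{W \left(4 + W\right)}{W - \frac{2}{W}}$ ($Y{\left(W \right)} = \frac{4 + W}{W - \frac{2}{W}} W = \frac{W \left(4 + W\right)}{W - \frac{2}{W}}$)
$- 27 \left(Y{\left(2 \right)} + 36\right) = - 27 \left(\frac{2^{2} \left(4 + 2\right)}{-2 + 2^{2}} + 36\right) = - 27 \left(4 \frac{1}{-2 + 4} \cdot 6 + 36\right) = - 27 \left(4 \cdot \frac{1}{2} \cdot 6 + 36\right) = - 27 \left(12 + 36\right) = \left(-27\right) 48 = -1296$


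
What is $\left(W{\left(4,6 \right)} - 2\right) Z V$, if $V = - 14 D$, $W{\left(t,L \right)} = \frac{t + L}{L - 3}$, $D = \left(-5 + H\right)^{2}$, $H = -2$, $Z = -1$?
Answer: $\frac{2744}{3} \approx 914.67$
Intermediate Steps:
$D = 49$ ($D = \left(-5 - 2\right)^{2} = \left(-7\right)^{2} = 49$)
$W{\left(t,L \right)} = \frac{L + t}{-3 + L}$
$V = -686$ ($V = \left(-14\right) 49 = -686$)
$\left(W{\left(4,6 \right)} - 2\right) Z V = \left(\frac{6 + 4}{-3 + 6} - 2\right) \left(-1\right) \left(-686\right) = \left(\frac{1}{3} \cdot 10 - 2\right) \left(-1\right) \left(-686\right) = \left(\frac{10}{3} - 2\right) \left(-1\right) \left(-686\right) = \frac{4}{3} \left(-1\right) \left(-686\right) = \left(- \frac{4}{3}\right) \left(-686\right) = \frac{2744}{3}$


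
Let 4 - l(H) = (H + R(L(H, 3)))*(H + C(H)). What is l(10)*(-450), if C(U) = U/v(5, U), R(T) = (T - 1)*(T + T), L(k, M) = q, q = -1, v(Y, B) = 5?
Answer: 73800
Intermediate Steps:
L(k, M) = -1
R(T) = 2*T*(-1 + T) (R(T) = (-1 + T)*(2*T) = 2*T*(-1 + T))
C(U) = U/5
l(H) = 4 - 6*H*(4 + H)/5 (l(H) = 4 - (H + 2*(-1)*(-1 - 1))*(H + H/5) = 4 - (H + 2*(-1)*(-2))*6*H/5 = 4 - (H + 4)*6*H/5 = 4 - (4 + H)*6*H/5 = 4 - 6*H*(4 + H)/5)
l(10)*(-450) = (4 - 24/5*10 - 6/5*10**2)*(-450) = (4 - 48 - 6/5*100)*(-450) = (4 - 48 - 120)*(-450) = -164*(-450) = 73800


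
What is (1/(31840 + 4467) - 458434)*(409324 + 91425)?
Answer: -8334648246564513/36307 ≈ -2.2956e+11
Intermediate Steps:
(1/(31840 + 4467) - 458434)*(409324 + 91425) = (1/36307 - 458434)*500749 = -16644363237/36307*500749 = -8334648246564513/36307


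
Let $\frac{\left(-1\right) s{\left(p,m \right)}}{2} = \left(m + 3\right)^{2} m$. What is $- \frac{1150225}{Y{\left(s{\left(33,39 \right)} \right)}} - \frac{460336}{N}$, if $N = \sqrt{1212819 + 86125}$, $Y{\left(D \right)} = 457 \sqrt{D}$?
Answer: $- \frac{28771 \sqrt{5074}}{5074} + \frac{1150225 i \sqrt{78}}{1497132} \approx -403.91 + 6.7853 i$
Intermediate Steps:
$s{\left(p,m \right)} = - 2 m \left(3 + m\right)^{2}$ ($s{\left(p,m \right)} = - 2 \left(m + 3\right)^{2} m = - 2 \left(3 + m\right)^{2} m = - 2 m \left(3 + m\right)^{2}$)
$N = 16 \sqrt{5074}$ ($N = \sqrt{1298944} = 16 \sqrt{5074} \approx 1139.7$)
$- \frac{1150225}{Y{\left(s{\left(33,39 \right)} \right)}} - \frac{460336}{N} = - \frac{1150225}{457 \sqrt{\left(-2\right) 39 \left(3 + 39\right)^{2}}} - \frac{460336}{16 \sqrt{5074}} = - \frac{1150225}{457 \sqrt{\left(-2\right) 39 \cdot 42^{2}}} - 460336 \frac{\sqrt{5074}}{81184} = - \frac{1150225}{457 \sqrt{\left(-2\right) 39 \cdot 1764}} - \frac{28771 \sqrt{5074}}{5074} = - \frac{1150225}{457 \sqrt{-137592}} - \frac{28771 \sqrt{5074}}{5074} = - \frac{1150225}{457 \cdot 42 i \sqrt{78}} - \frac{28771 \sqrt{5074}}{5074} = - \frac{1150225}{19194 i \sqrt{78}} - \frac{28771 \sqrt{5074}}{5074} = - 1150225 \left(- \frac{i \sqrt{78}}{1497132}\right) - \frac{28771 \sqrt{5074}}{5074} = \frac{1150225 i \sqrt{78}}{1497132} - \frac{28771 \sqrt{5074}}{5074} = - \frac{28771 \sqrt{5074}}{5074} + \frac{1150225 i \sqrt{78}}{1497132}$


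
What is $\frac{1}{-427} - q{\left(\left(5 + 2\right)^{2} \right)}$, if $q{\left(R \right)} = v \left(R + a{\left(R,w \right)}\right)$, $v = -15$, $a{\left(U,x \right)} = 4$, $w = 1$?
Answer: $\frac{339464}{427} \approx 795.0$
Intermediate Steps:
$q{\left(R \right)} = -60 - 15 R$ ($q{\left(R \right)} = - 15 \left(R + 4\right) = - 15 \left(4 + R\right) = -60 - 15 R$)
$\frac{1}{-427} - q{\left(\left(5 + 2\right)^{2} \right)} = \frac{1}{-427} - \left(-60 - 15 \left(5 + 2\right)^{2}\right) = - \frac{1}{427} - \left(-60 - 15 \cdot 7^{2}\right) = - \frac{1}{427} - \left(-60 - 735\right) = - \frac{1}{427} - -795 = - \frac{1}{427} + 795 = \frac{339464}{427}$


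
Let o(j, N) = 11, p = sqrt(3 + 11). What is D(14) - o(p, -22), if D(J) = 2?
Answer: -9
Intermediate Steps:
p = sqrt(14) ≈ 3.7417
D(14) - o(p, -22) = 2 - 1*11 = 2 - 11 = -9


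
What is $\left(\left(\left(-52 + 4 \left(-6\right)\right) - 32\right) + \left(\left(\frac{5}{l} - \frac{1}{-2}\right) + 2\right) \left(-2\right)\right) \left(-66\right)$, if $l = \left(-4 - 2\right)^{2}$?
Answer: $\frac{22429}{3} \approx 7476.3$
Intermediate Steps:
$l = 36$ ($l = \left(-6\right)^{2} = 36$)
$\left(\left(\left(-52 + 4 \left(-6\right)\right) - 32\right) + \left(\left(\frac{5}{l} - \frac{1}{-2}\right) + 2\right) \left(-2\right)\right) \left(-66\right) = \left(\left(\left(-52 + 4 \left(-6\right)\right) - 32\right) + \left(\left(\frac{5}{36} - \frac{1}{-2}\right) + 2\right) \left(-2\right)\right) \left(-66\right) = \left(\left(\left(-52 - 24\right) - 32\right) + \left(\left(5 \cdot \frac{1}{36} - - \frac{1}{2}\right) + 2\right) \left(-2\right)\right) \left(-66\right) = \left(\left(-76 - 32\right) + \left(\left(\frac{5}{36} + \frac{1}{2}\right) + 2\right) \left(-2\right)\right) \left(-66\right) = \left(-108 + \left(\frac{23}{36} + 2\right) \left(-2\right)\right) \left(-66\right) = \left(-108 + \frac{95}{36} \left(-2\right)\right) \left(-66\right) = \left(-108 - \frac{95}{18}\right) \left(-66\right) = \left(- \frac{2039}{18}\right) \left(-66\right) = \frac{22429}{3}$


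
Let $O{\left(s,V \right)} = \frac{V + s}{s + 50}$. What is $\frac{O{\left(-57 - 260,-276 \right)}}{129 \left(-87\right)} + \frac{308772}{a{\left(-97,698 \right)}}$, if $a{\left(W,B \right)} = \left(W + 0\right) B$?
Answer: $- \frac{462644053655}{101441902473} \approx -4.5607$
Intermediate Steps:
$O{\left(s,V \right)} = \frac{V + s}{50 + s}$
$a{\left(W,B \right)} = B W$ ($a{\left(W,B \right)} = W B = B W$)
$\frac{O{\left(-57 - 260,-276 \right)}}{129 \left(-87\right)} + \frac{308772}{a{\left(-97,698 \right)}} = \frac{\frac{1}{50 - 317} \left(-276 - 317\right)}{129 \left(-87\right)} + \frac{308772}{698 \left(-97\right)} = \frac{\frac{1}{50 - 317} \left(-276 - 317\right)}{-11223} + \frac{308772}{-67706} = \frac{-276 - 317}{50 - 317} \left(- \frac{1}{11223}\right) + 308772 \left(- \frac{1}{67706}\right) = \frac{1}{-267} \left(-593\right) \left(- \frac{1}{11223}\right) - \frac{154386}{33853} = \left(- \frac{1}{267}\right) \left(-593\right) \left(- \frac{1}{11223}\right) - \frac{154386}{33853} = \frac{593}{267} \left(- \frac{1}{11223}\right) - \frac{154386}{33853} = - \frac{593}{2996541} - \frac{154386}{33853} = - \frac{462644053655}{101441902473}$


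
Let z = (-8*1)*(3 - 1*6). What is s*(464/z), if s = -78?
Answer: -1508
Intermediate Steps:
z = 24 (z = -8*(3 - 6) = -8*(-3) = 24)
s*(464/z) = -36192/24 = -78*58/3 = -1508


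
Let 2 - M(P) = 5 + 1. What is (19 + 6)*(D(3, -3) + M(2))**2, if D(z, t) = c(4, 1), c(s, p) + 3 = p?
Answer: 900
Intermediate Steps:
c(s, p) = -3 + p
D(z, t) = -2 (D(z, t) = -3 + 1 = -2)
M(P) = -4 (M(P) = 2 - (5 + 1) = 2 - 1*6 = 2 - 6 = -4)
(19 + 6)*(D(3, -3) + M(2))**2 = (19 + 6)*(-2 - 4)**2 = 25*(-6)**2 = 25*36 = 900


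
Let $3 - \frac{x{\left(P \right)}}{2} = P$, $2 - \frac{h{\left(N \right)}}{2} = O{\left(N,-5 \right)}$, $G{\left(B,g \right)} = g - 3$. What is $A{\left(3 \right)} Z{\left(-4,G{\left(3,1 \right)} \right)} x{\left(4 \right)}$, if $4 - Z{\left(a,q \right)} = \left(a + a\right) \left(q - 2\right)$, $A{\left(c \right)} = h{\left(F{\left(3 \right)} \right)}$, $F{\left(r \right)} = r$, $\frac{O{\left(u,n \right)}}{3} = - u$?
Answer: $1232$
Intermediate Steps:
$O{\left(u,n \right)} = - 3 u$ ($O{\left(u,n \right)} = 3 \left(- u\right) = - 3 u$)
$G{\left(B,g \right)} = -3 + g$
$h{\left(N \right)} = 4 + 6 N$ ($h{\left(N \right)} = 4 - 2 \left(- 3 N\right) = 4 + 6 N$)
$A{\left(c \right)} = 22$ ($A{\left(c \right)} = 4 + 6 \cdot 3 = 4 + 18 = 22$)
$Z{\left(a,q \right)} = 4 - 2 a \left(-2 + q\right)$ ($Z{\left(a,q \right)} = 4 - \left(a + a\right) \left(q - 2\right) = 4 - 2 a \left(-2 + q\right)$)
$x{\left(P \right)} = 6 - 2 P$
$A{\left(3 \right)} Z{\left(-4,G{\left(3,1 \right)} \right)} x{\left(4 \right)} = 22 \left(4 + 4 \left(-4\right) - - 8 \left(-3 + 1\right)\right) \left(6 - 8\right) = 22 \left(4 - 16 - \left(-8\right) \left(-2\right)\right) \left(6 - 8\right) = 22 \left(4 - 16 - 16\right) \left(-2\right) = 22 \left(-28\right) \left(-2\right) = \left(-616\right) \left(-2\right) = 1232$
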